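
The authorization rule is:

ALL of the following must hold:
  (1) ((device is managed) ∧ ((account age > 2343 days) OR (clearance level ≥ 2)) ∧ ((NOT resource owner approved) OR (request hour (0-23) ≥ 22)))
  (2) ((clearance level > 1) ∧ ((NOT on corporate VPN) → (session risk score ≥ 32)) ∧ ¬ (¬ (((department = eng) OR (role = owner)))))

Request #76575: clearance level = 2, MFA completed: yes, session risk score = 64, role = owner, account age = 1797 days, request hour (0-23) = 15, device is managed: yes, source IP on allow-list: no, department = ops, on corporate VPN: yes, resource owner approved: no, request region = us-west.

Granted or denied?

Granted

Atomic conditions:
  device is managed: yes → true
  account age > 2343 days: 1797 > 2343 is false
  clearance level ≥ 2: 2 ≥ 2 is true
  NOT resource owner approved: no → true
  request hour (0-23) ≥ 22: 15 ≥ 22 is false
  clearance level > 1: 2 > 1 is true
  NOT on corporate VPN: yes → false
  session risk score ≥ 32: 64 ≥ 32 is true
  department = eng: ops == eng is false
  role = owner: owner == owner is true
Combine:
[1.2] false OR true = true
[1.3] true OR false = true
[1] true AND true AND true = true
[2.2] false → true (antecedent false ⇒ implication holds) = true
[2.3.1.1] false OR true = true
[2.3.1] NOT true = false
[2.3] NOT false = true
[2] true AND true AND true = true
[root] true AND true = true
Overall: true → granted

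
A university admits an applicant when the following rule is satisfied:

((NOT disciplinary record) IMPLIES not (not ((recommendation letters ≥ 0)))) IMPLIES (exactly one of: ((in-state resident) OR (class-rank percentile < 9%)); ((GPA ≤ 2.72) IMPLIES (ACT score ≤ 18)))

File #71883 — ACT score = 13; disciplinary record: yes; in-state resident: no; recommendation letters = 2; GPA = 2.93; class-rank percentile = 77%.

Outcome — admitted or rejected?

Atomic conditions:
  NOT disciplinary record: yes → false
  recommendation letters ≥ 0: 2 ≥ 0 is true
  in-state resident: no → false
  class-rank percentile < 9%: 77 < 9 is false
  GPA ≤ 2.72: 2.93 ≤ 2.72 is false
  ACT score ≤ 18: 13 ≤ 18 is true
Combine:
[1.2.1] NOT true = false
[1.2] NOT false = true
[1] false → true (antecedent false ⇒ implication holds) = true
[2.1] false OR false = false
[2.2] false → true (antecedent false ⇒ implication holds) = true
[2] exactly-one(false, true) = true
[root] true → true = true
Overall: true → admitted

Admitted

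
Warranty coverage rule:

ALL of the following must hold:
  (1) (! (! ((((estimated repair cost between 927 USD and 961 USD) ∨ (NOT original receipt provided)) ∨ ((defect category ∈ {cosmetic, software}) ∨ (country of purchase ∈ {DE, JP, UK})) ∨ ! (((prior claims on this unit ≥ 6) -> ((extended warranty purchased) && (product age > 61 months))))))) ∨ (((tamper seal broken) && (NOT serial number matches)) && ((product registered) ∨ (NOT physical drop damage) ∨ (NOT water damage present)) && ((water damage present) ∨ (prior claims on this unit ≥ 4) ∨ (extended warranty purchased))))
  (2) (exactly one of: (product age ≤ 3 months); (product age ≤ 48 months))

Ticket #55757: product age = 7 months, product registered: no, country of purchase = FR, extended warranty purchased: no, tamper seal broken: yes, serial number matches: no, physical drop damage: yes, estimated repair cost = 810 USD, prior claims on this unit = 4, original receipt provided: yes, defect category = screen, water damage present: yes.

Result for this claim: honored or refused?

Refused

Atomic conditions:
  estimated repair cost between 927 USD and 961 USD: 810 in [927, 961] is false
  NOT original receipt provided: yes → false
  defect category ∈ {cosmetic, software}: screen is not in the set → false
  country of purchase ∈ {DE, JP, UK}: FR is not in the set → false
  prior claims on this unit ≥ 6: 4 ≥ 6 is false
  extended warranty purchased: no → false
  product age > 61 months: 7 > 61 is false
  tamper seal broken: yes → true
  NOT serial number matches: no → true
  product registered: no → false
  NOT physical drop damage: yes → false
  NOT water damage present: yes → false
  water damage present: yes → true
  prior claims on this unit ≥ 4: 4 ≥ 4 is true
  product age ≤ 3 months: 7 ≤ 3 is false
  product age ≤ 48 months: 7 ≤ 48 is true
Combine:
[1.1.1.1.1] false OR false = false
[1.1.1.1.2] false OR false = false
[1.1.1.1.3.1.2] false AND false = false
[1.1.1.1.3.1] false → false (antecedent false ⇒ implication holds) = true
[1.1.1.1.3] NOT true = false
[1.1.1.1] false OR false OR false = false
[1.1.1] NOT false = true
[1.1] NOT true = false
[1.2.1] true AND true = true
[1.2.2] false OR false OR false = false
[1.2.3] true OR true OR false = true
[1.2] true AND false AND true = false
[1] false OR false = false
[2] exactly-one(false, true) = true
[root] false AND true = false
Overall: false → refused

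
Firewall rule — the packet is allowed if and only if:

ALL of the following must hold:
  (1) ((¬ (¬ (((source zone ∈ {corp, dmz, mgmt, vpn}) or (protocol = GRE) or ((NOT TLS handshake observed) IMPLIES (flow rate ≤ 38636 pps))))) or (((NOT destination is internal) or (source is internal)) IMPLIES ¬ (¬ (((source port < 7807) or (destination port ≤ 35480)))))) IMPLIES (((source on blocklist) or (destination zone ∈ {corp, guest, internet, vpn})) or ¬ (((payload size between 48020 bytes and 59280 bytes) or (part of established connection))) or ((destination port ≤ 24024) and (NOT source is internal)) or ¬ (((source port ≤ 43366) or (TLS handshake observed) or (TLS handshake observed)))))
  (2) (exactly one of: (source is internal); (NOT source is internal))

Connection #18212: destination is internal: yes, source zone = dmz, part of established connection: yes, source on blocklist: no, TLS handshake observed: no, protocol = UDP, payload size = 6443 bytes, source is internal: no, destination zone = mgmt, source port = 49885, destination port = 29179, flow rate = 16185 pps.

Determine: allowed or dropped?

Atomic conditions:
  source zone ∈ {corp, dmz, mgmt, vpn}: dmz is in the set → true
  protocol = GRE: UDP == GRE is false
  NOT TLS handshake observed: no → true
  flow rate ≤ 38636 pps: 16185 ≤ 38636 is true
  NOT destination is internal: yes → false
  source is internal: no → false
  source port < 7807: 49885 < 7807 is false
  destination port ≤ 35480: 29179 ≤ 35480 is true
  source on blocklist: no → false
  destination zone ∈ {corp, guest, internet, vpn}: mgmt is not in the set → false
  payload size between 48020 bytes and 59280 bytes: 6443 in [48020, 59280] is false
  part of established connection: yes → true
  destination port ≤ 24024: 29179 ≤ 24024 is false
  NOT source is internal: no → true
  source port ≤ 43366: 49885 ≤ 43366 is false
  TLS handshake observed: no → false
Combine:
[1.1.1.1.1.3] true → true = true
[1.1.1.1.1] true OR false OR true = true
[1.1.1.1] NOT true = false
[1.1.1] NOT false = true
[1.1.2.1] false OR false = false
[1.1.2.2.1.1] false OR true = true
[1.1.2.2.1] NOT true = false
[1.1.2.2] NOT false = true
[1.1.2] false → true (antecedent false ⇒ implication holds) = true
[1.1] true OR true = true
[1.2.1] false OR false = false
[1.2.2.1] false OR true = true
[1.2.2] NOT true = false
[1.2.3] false AND true = false
[1.2.4.1] false OR false OR false = false
[1.2.4] NOT false = true
[1.2] false OR false OR false OR true = true
[1] true → true = true
[2] exactly-one(false, true) = true
[root] true AND true = true
Overall: true → allowed

Allowed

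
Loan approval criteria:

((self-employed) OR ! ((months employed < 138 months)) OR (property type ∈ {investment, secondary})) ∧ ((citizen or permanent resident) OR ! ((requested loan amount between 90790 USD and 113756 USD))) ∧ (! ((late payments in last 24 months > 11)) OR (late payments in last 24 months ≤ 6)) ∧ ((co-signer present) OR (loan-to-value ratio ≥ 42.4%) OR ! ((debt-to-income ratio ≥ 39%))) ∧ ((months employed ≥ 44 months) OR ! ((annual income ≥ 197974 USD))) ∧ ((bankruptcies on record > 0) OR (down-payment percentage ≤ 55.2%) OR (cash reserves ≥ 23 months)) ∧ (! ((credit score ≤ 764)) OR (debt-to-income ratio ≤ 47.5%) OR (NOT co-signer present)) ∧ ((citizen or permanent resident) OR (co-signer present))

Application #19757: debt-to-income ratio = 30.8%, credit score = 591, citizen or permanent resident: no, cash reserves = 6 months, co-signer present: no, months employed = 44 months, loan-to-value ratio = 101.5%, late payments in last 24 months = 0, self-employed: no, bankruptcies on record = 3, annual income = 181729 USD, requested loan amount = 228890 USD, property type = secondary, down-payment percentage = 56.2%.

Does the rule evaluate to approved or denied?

Atomic conditions:
  self-employed: no → false
  months employed < 138 months: 44 < 138 is true
  property type ∈ {investment, secondary}: secondary is in the set → true
  citizen or permanent resident: no → false
  requested loan amount between 90790 USD and 113756 USD: 228890 in [90790, 113756] is false
  late payments in last 24 months > 11: 0 > 11 is false
  late payments in last 24 months ≤ 6: 0 ≤ 6 is true
  co-signer present: no → false
  loan-to-value ratio ≥ 42.4%: 101.5 ≥ 42.4 is true
  debt-to-income ratio ≥ 39%: 30.8 ≥ 39 is false
  months employed ≥ 44 months: 44 ≥ 44 is true
  annual income ≥ 197974 USD: 181729 ≥ 197974 is false
  bankruptcies on record > 0: 3 > 0 is true
  down-payment percentage ≤ 55.2%: 56.2 ≤ 55.2 is false
  cash reserves ≥ 23 months: 6 ≥ 23 is false
  credit score ≤ 764: 591 ≤ 764 is true
  debt-to-income ratio ≤ 47.5%: 30.8 ≤ 47.5 is true
  NOT co-signer present: no → true
Combine:
[1.2] NOT true = false
[1] false OR false OR true = true
[2.2] NOT false = true
[2] false OR true = true
[3.1] NOT false = true
[3] true OR true = true
[4.3] NOT false = true
[4] false OR true OR true = true
[5.2] NOT false = true
[5] true OR true = true
[6] true OR false OR false = true
[7.1] NOT true = false
[7] false OR true OR true = true
[8] false OR false = false
[root] true AND true AND true AND true AND true AND true AND true AND false = false
Overall: false → denied

Denied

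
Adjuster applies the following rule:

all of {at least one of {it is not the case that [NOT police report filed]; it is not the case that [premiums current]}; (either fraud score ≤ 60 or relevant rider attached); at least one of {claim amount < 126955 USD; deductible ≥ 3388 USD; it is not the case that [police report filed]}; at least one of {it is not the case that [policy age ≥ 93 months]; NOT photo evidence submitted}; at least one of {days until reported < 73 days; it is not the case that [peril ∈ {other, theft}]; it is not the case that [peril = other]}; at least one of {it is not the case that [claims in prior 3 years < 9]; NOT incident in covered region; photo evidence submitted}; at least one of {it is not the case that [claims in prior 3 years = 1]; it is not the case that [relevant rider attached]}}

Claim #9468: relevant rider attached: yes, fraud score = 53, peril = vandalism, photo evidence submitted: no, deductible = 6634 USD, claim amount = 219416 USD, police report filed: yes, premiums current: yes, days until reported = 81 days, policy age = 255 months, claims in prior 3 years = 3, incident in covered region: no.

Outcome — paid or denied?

Paid

Atomic conditions:
  NOT police report filed: yes → false
  premiums current: yes → true
  fraud score ≤ 60: 53 ≤ 60 is true
  relevant rider attached: yes → true
  claim amount < 126955 USD: 219416 < 126955 is false
  deductible ≥ 3388 USD: 6634 ≥ 3388 is true
  police report filed: yes → true
  policy age ≥ 93 months: 255 ≥ 93 is true
  NOT photo evidence submitted: no → true
  days until reported < 73 days: 81 < 73 is false
  peril ∈ {other, theft}: vandalism is not in the set → false
  peril = other: vandalism == other is false
  claims in prior 3 years < 9: 3 < 9 is true
  NOT incident in covered region: no → true
  photo evidence submitted: no → false
  claims in prior 3 years = 1: 3 == 1 is false
Combine:
[1.1] NOT false = true
[1.2] NOT true = false
[1] true OR false = true
[2] true OR true = true
[3.3] NOT true = false
[3] false OR true OR false = true
[4.1] NOT true = false
[4] false OR true = true
[5.2] NOT false = true
[5.3] NOT false = true
[5] false OR true OR true = true
[6.1] NOT true = false
[6] false OR true OR false = true
[7.1] NOT false = true
[7.2] NOT true = false
[7] true OR false = true
[root] true AND true AND true AND true AND true AND true AND true = true
Overall: true → paid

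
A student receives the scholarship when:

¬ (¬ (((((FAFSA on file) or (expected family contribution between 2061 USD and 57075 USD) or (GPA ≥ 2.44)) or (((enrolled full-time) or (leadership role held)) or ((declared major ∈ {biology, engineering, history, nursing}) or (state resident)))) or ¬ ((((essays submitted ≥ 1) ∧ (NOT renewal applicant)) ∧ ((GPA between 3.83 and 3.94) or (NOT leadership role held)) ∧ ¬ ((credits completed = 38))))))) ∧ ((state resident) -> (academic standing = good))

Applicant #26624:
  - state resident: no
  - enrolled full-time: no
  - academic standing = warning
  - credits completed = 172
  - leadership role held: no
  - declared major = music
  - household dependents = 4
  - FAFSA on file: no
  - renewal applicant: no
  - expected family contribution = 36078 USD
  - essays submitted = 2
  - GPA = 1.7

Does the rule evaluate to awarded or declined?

Awarded

Atomic conditions:
  FAFSA on file: no → false
  expected family contribution between 2061 USD and 57075 USD: 36078 in [2061, 57075] is true
  GPA ≥ 2.44: 1.7 ≥ 2.44 is false
  enrolled full-time: no → false
  leadership role held: no → false
  declared major ∈ {biology, engineering, history, nursing}: music is not in the set → false
  state resident: no → false
  essays submitted ≥ 1: 2 ≥ 1 is true
  NOT renewal applicant: no → true
  GPA between 3.83 and 3.94: 1.7 in [3.83, 3.94] is false
  NOT leadership role held: no → true
  credits completed = 38: 172 == 38 is false
  academic standing = good: warning == good is false
Combine:
[1.1.1.1.1] false OR true OR false = true
[1.1.1.1.2.1] false OR false = false
[1.1.1.1.2.2] false OR false = false
[1.1.1.1.2] false OR false = false
[1.1.1.1] true OR false = true
[1.1.1.2.1.1] true AND true = true
[1.1.1.2.1.2] false OR true = true
[1.1.1.2.1.3] NOT false = true
[1.1.1.2.1] true AND true AND true = true
[1.1.1.2] NOT true = false
[1.1.1] true OR false = true
[1.1] NOT true = false
[1] NOT false = true
[2] false → false (antecedent false ⇒ implication holds) = true
[root] true AND true = true
Overall: true → awarded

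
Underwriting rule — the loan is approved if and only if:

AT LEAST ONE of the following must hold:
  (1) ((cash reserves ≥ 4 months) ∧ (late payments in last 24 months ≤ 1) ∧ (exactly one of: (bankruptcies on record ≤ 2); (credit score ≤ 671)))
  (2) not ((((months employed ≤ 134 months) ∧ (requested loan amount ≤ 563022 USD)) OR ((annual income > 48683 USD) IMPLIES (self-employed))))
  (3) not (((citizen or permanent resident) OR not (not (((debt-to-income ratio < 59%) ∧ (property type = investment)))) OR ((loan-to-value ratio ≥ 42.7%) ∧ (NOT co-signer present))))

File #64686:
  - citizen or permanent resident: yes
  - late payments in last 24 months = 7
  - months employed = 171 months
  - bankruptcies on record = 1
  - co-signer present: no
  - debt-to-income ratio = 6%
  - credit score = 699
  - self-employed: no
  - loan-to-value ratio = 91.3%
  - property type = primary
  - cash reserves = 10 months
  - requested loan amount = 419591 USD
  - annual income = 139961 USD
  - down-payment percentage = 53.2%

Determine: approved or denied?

Atomic conditions:
  cash reserves ≥ 4 months: 10 ≥ 4 is true
  late payments in last 24 months ≤ 1: 7 ≤ 1 is false
  bankruptcies on record ≤ 2: 1 ≤ 2 is true
  credit score ≤ 671: 699 ≤ 671 is false
  months employed ≤ 134 months: 171 ≤ 134 is false
  requested loan amount ≤ 563022 USD: 419591 ≤ 563022 is true
  annual income > 48683 USD: 139961 > 48683 is true
  self-employed: no → false
  citizen or permanent resident: yes → true
  debt-to-income ratio < 59%: 6 < 59 is true
  property type = investment: primary == investment is false
  loan-to-value ratio ≥ 42.7%: 91.3 ≥ 42.7 is true
  NOT co-signer present: no → true
Combine:
[1.3] exactly-one(true, false) = true
[1] true AND false AND true = false
[2.1.1] false AND true = false
[2.1.2] true → false = false
[2.1] false OR false = false
[2] NOT false = true
[3.1.2.1.1] true AND false = false
[3.1.2.1] NOT false = true
[3.1.2] NOT true = false
[3.1.3] true AND true = true
[3.1] true OR false OR true = true
[3] NOT true = false
[root] false OR true OR false = true
Overall: true → approved

Approved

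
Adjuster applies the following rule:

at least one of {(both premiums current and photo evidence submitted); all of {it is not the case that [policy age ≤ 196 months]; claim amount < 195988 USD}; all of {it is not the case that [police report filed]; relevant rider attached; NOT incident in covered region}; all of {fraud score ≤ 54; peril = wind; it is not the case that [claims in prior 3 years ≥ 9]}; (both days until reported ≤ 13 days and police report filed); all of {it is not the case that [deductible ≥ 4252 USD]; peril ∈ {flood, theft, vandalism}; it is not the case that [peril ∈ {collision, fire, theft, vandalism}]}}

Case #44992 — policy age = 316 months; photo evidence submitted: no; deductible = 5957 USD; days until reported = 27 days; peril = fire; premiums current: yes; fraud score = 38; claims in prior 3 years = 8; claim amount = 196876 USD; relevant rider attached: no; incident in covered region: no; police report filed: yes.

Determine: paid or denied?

Denied

Atomic conditions:
  premiums current: yes → true
  photo evidence submitted: no → false
  policy age ≤ 196 months: 316 ≤ 196 is false
  claim amount < 195988 USD: 196876 < 195988 is false
  police report filed: yes → true
  relevant rider attached: no → false
  NOT incident in covered region: no → true
  fraud score ≤ 54: 38 ≤ 54 is true
  peril = wind: fire == wind is false
  claims in prior 3 years ≥ 9: 8 ≥ 9 is false
  days until reported ≤ 13 days: 27 ≤ 13 is false
  deductible ≥ 4252 USD: 5957 ≥ 4252 is true
  peril ∈ {flood, theft, vandalism}: fire is not in the set → false
  peril ∈ {collision, fire, theft, vandalism}: fire is in the set → true
Combine:
[1] true AND false = false
[2.1] NOT false = true
[2] true AND false = false
[3.1] NOT true = false
[3] false AND false AND true = false
[4.3] NOT false = true
[4] true AND false AND true = false
[5] false AND true = false
[6.1] NOT true = false
[6.3] NOT true = false
[6] false AND false AND false = false
[root] false OR false OR false OR false OR false OR false = false
Overall: false → denied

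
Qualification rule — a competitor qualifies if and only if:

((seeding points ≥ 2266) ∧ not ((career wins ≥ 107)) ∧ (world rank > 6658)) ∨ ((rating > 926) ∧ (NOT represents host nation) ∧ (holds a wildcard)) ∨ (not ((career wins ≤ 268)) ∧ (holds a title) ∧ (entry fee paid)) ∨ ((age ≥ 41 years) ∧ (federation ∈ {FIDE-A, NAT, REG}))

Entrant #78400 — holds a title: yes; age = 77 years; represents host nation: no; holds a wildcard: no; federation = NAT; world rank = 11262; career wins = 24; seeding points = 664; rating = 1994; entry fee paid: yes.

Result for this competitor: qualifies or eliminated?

Qualifies

Atomic conditions:
  seeding points ≥ 2266: 664 ≥ 2266 is false
  career wins ≥ 107: 24 ≥ 107 is false
  world rank > 6658: 11262 > 6658 is true
  rating > 926: 1994 > 926 is true
  NOT represents host nation: no → true
  holds a wildcard: no → false
  career wins ≤ 268: 24 ≤ 268 is true
  holds a title: yes → true
  entry fee paid: yes → true
  age ≥ 41 years: 77 ≥ 41 is true
  federation ∈ {FIDE-A, NAT, REG}: NAT is in the set → true
Combine:
[1.2] NOT false = true
[1] false AND true AND true = false
[2] true AND true AND false = false
[3.1] NOT true = false
[3] false AND true AND true = false
[4] true AND true = true
[root] false OR false OR false OR true = true
Overall: true → qualifies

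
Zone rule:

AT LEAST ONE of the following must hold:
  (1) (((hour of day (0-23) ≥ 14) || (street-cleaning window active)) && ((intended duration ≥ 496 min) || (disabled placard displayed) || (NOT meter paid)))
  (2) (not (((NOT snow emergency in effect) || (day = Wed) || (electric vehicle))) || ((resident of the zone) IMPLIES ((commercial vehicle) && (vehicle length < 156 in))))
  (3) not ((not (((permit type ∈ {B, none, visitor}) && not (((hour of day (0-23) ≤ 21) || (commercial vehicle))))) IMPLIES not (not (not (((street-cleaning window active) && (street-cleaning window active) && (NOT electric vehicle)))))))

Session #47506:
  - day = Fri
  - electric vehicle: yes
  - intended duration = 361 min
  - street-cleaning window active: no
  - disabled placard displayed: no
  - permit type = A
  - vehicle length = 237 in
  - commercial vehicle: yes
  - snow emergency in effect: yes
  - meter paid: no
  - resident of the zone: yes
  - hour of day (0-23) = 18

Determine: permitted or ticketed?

Atomic conditions:
  hour of day (0-23) ≥ 14: 18 ≥ 14 is true
  street-cleaning window active: no → false
  intended duration ≥ 496 min: 361 ≥ 496 is false
  disabled placard displayed: no → false
  NOT meter paid: no → true
  NOT snow emergency in effect: yes → false
  day = Wed: Fri == Wed is false
  electric vehicle: yes → true
  resident of the zone: yes → true
  commercial vehicle: yes → true
  vehicle length < 156 in: 237 < 156 is false
  permit type ∈ {B, none, visitor}: A is not in the set → false
  hour of day (0-23) ≤ 21: 18 ≤ 21 is true
  NOT electric vehicle: yes → false
Combine:
[1.1] true OR false = true
[1.2] false OR false OR true = true
[1] true AND true = true
[2.1.1] false OR false OR true = true
[2.1] NOT true = false
[2.2.2] true AND false = false
[2.2] true → false = false
[2] false OR false = false
[3.1.1.1.2.1] true OR true = true
[3.1.1.1.2] NOT true = false
[3.1.1.1] false AND false = false
[3.1.1] NOT false = true
[3.1.2.1.1.1] false AND false AND false = false
[3.1.2.1.1] NOT false = true
[3.1.2.1] NOT true = false
[3.1.2] NOT false = true
[3.1] true → true = true
[3] NOT true = false
[root] true OR false OR false = true
Overall: true → permitted

Permitted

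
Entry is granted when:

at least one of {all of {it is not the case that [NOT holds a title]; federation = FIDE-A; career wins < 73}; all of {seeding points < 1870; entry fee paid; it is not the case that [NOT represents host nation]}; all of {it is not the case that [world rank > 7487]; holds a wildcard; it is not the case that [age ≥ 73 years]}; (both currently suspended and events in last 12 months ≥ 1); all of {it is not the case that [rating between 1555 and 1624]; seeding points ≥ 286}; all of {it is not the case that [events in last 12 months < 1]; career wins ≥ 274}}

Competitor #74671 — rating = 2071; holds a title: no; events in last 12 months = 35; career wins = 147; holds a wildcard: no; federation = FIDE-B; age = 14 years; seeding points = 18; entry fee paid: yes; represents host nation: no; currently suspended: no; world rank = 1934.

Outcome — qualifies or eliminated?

Eliminated

Atomic conditions:
  NOT holds a title: no → true
  federation = FIDE-A: FIDE-B == FIDE-A is false
  career wins < 73: 147 < 73 is false
  seeding points < 1870: 18 < 1870 is true
  entry fee paid: yes → true
  NOT represents host nation: no → true
  world rank > 7487: 1934 > 7487 is false
  holds a wildcard: no → false
  age ≥ 73 years: 14 ≥ 73 is false
  currently suspended: no → false
  events in last 12 months ≥ 1: 35 ≥ 1 is true
  rating between 1555 and 1624: 2071 in [1555, 1624] is false
  seeding points ≥ 286: 18 ≥ 286 is false
  events in last 12 months < 1: 35 < 1 is false
  career wins ≥ 274: 147 ≥ 274 is false
Combine:
[1.1] NOT true = false
[1] false AND false AND false = false
[2.3] NOT true = false
[2] true AND true AND false = false
[3.1] NOT false = true
[3.3] NOT false = true
[3] true AND false AND true = false
[4] false AND true = false
[5.1] NOT false = true
[5] true AND false = false
[6.1] NOT false = true
[6] true AND false = false
[root] false OR false OR false OR false OR false OR false = false
Overall: false → eliminated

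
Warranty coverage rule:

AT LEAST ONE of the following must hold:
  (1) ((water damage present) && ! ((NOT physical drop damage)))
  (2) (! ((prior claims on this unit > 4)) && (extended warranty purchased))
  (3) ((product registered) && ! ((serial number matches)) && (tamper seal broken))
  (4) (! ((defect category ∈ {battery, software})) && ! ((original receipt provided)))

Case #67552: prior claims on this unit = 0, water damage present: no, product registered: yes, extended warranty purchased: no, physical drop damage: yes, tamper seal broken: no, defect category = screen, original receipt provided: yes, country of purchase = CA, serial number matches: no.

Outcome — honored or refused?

Refused

Atomic conditions:
  water damage present: no → false
  NOT physical drop damage: yes → false
  prior claims on this unit > 4: 0 > 4 is false
  extended warranty purchased: no → false
  product registered: yes → true
  serial number matches: no → false
  tamper seal broken: no → false
  defect category ∈ {battery, software}: screen is not in the set → false
  original receipt provided: yes → true
Combine:
[1.2] NOT false = true
[1] false AND true = false
[2.1] NOT false = true
[2] true AND false = false
[3.2] NOT false = true
[3] true AND true AND false = false
[4.1] NOT false = true
[4.2] NOT true = false
[4] true AND false = false
[root] false OR false OR false OR false = false
Overall: false → refused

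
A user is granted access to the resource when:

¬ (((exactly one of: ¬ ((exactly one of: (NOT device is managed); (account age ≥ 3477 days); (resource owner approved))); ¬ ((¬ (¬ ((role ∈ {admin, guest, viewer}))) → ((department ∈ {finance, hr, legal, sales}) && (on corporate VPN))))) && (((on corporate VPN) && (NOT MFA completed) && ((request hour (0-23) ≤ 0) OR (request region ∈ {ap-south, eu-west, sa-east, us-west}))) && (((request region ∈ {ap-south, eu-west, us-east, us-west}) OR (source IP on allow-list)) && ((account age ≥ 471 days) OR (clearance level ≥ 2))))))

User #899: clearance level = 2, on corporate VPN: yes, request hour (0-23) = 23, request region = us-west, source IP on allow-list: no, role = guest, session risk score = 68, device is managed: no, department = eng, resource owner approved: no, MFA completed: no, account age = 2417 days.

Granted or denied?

Atomic conditions:
  NOT device is managed: no → true
  account age ≥ 3477 days: 2417 ≥ 3477 is false
  resource owner approved: no → false
  role ∈ {admin, guest, viewer}: guest is in the set → true
  department ∈ {finance, hr, legal, sales}: eng is not in the set → false
  on corporate VPN: yes → true
  NOT MFA completed: no → true
  request hour (0-23) ≤ 0: 23 ≤ 0 is false
  request region ∈ {ap-south, eu-west, sa-east, us-west}: us-west is in the set → true
  request region ∈ {ap-south, eu-west, us-east, us-west}: us-west is in the set → true
  source IP on allow-list: no → false
  account age ≥ 471 days: 2417 ≥ 471 is true
  clearance level ≥ 2: 2 ≥ 2 is true
Combine:
[1.1.1.1] exactly-one(true, false, false) = true
[1.1.1] NOT true = false
[1.1.2.1.1.1] NOT true = false
[1.1.2.1.1] NOT false = true
[1.1.2.1.2] false AND true = false
[1.1.2.1] true → false = false
[1.1.2] NOT false = true
[1.1] exactly-one(false, true) = true
[1.2.1.3] false OR true = true
[1.2.1] true AND true AND true = true
[1.2.2.1] true OR false = true
[1.2.2.2] true OR true = true
[1.2.2] true AND true = true
[1.2] true AND true = true
[1] true AND true = true
[root] NOT true = false
Overall: false → denied

Denied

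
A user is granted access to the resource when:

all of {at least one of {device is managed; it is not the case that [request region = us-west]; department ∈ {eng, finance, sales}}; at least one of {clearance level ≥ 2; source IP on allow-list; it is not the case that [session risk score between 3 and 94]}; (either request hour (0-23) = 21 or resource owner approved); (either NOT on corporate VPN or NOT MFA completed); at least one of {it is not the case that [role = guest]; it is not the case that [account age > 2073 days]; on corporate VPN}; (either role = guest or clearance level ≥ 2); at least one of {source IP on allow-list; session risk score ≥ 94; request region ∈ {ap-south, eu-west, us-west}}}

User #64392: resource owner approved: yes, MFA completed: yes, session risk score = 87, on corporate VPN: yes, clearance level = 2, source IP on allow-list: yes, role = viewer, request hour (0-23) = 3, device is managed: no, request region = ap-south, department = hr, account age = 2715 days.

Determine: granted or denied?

Denied

Atomic conditions:
  device is managed: no → false
  request region = us-west: ap-south == us-west is false
  department ∈ {eng, finance, sales}: hr is not in the set → false
  clearance level ≥ 2: 2 ≥ 2 is true
  source IP on allow-list: yes → true
  session risk score between 3 and 94: 87 in [3, 94] is true
  request hour (0-23) = 21: 3 == 21 is false
  resource owner approved: yes → true
  NOT on corporate VPN: yes → false
  NOT MFA completed: yes → false
  role = guest: viewer == guest is false
  account age > 2073 days: 2715 > 2073 is true
  on corporate VPN: yes → true
  session risk score ≥ 94: 87 ≥ 94 is false
  request region ∈ {ap-south, eu-west, us-west}: ap-south is in the set → true
Combine:
[1.2] NOT false = true
[1] false OR true OR false = true
[2.3] NOT true = false
[2] true OR true OR false = true
[3] false OR true = true
[4] false OR false = false
[5.1] NOT false = true
[5.2] NOT true = false
[5] true OR false OR true = true
[6] false OR true = true
[7] true OR false OR true = true
[root] true AND true AND true AND false AND true AND true AND true = false
Overall: false → denied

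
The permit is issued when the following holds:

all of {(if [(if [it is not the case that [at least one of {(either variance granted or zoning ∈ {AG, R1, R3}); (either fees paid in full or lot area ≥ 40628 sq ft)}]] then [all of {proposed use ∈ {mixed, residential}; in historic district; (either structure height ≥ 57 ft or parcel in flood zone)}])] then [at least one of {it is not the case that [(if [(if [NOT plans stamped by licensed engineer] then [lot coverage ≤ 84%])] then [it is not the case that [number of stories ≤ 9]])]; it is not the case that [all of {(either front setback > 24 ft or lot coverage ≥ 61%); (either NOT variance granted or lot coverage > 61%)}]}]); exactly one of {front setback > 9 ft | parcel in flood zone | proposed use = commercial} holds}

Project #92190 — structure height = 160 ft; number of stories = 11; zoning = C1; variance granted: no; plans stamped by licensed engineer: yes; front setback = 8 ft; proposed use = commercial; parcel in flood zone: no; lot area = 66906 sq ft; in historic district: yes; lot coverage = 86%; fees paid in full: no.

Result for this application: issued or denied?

Atomic conditions:
  variance granted: no → false
  zoning ∈ {AG, R1, R3}: C1 is not in the set → false
  fees paid in full: no → false
  lot area ≥ 40628 sq ft: 66906 ≥ 40628 is true
  proposed use ∈ {mixed, residential}: commercial is not in the set → false
  in historic district: yes → true
  structure height ≥ 57 ft: 160 ≥ 57 is true
  parcel in flood zone: no → false
  NOT plans stamped by licensed engineer: yes → false
  lot coverage ≤ 84%: 86 ≤ 84 is false
  number of stories ≤ 9: 11 ≤ 9 is false
  front setback > 24 ft: 8 > 24 is false
  lot coverage ≥ 61%: 86 ≥ 61 is true
  NOT variance granted: no → true
  lot coverage > 61%: 86 > 61 is true
  front setback > 9 ft: 8 > 9 is false
  proposed use = commercial: commercial == commercial is true
Combine:
[1.1.1.1.1] false OR false = false
[1.1.1.1.2] false OR true = true
[1.1.1.1] false OR true = true
[1.1.1] NOT true = false
[1.1.2.3] true OR false = true
[1.1.2] false AND true AND true = false
[1.1] false → false (antecedent false ⇒ implication holds) = true
[1.2.1.1.1] false → false (antecedent false ⇒ implication holds) = true
[1.2.1.1.2] NOT false = true
[1.2.1.1] true → true = true
[1.2.1] NOT true = false
[1.2.2.1.1] false OR true = true
[1.2.2.1.2] true OR true = true
[1.2.2.1] true AND true = true
[1.2.2] NOT true = false
[1.2] false OR false = false
[1] true → false = false
[2] exactly-one(false, false, true) = true
[root] false AND true = false
Overall: false → denied

Denied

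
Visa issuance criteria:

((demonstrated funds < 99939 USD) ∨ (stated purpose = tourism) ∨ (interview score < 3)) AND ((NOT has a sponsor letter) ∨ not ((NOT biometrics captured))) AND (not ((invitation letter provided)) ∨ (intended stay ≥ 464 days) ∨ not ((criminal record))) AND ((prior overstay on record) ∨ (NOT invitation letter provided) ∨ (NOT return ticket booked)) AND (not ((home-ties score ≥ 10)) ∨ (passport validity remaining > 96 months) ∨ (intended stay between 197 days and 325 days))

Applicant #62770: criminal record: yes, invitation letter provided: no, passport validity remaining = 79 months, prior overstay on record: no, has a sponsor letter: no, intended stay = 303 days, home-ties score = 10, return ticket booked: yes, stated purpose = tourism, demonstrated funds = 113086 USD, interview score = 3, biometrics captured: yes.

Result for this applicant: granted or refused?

Granted

Atomic conditions:
  demonstrated funds < 99939 USD: 113086 < 99939 is false
  stated purpose = tourism: tourism == tourism is true
  interview score < 3: 3 < 3 is false
  NOT has a sponsor letter: no → true
  NOT biometrics captured: yes → false
  invitation letter provided: no → false
  intended stay ≥ 464 days: 303 ≥ 464 is false
  criminal record: yes → true
  prior overstay on record: no → false
  NOT invitation letter provided: no → true
  NOT return ticket booked: yes → false
  home-ties score ≥ 10: 10 ≥ 10 is true
  passport validity remaining > 96 months: 79 > 96 is false
  intended stay between 197 days and 325 days: 303 in [197, 325] is true
Combine:
[1] false OR true OR false = true
[2.2] NOT false = true
[2] true OR true = true
[3.1] NOT false = true
[3.3] NOT true = false
[3] true OR false OR false = true
[4] false OR true OR false = true
[5.1] NOT true = false
[5] false OR false OR true = true
[root] true AND true AND true AND true AND true = true
Overall: true → granted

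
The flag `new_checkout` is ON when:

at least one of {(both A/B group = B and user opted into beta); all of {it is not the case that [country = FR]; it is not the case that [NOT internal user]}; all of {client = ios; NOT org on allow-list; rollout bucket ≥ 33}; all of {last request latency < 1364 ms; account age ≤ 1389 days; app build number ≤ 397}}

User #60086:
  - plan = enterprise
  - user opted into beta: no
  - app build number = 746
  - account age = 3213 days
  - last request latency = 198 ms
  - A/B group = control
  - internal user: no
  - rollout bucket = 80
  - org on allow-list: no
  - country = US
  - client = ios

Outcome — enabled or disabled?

Enabled

Atomic conditions:
  A/B group = B: control == B is false
  user opted into beta: no → false
  country = FR: US == FR is false
  NOT internal user: no → true
  client = ios: ios == ios is true
  NOT org on allow-list: no → true
  rollout bucket ≥ 33: 80 ≥ 33 is true
  last request latency < 1364 ms: 198 < 1364 is true
  account age ≤ 1389 days: 3213 ≤ 1389 is false
  app build number ≤ 397: 746 ≤ 397 is false
Combine:
[1] false AND false = false
[2.1] NOT false = true
[2.2] NOT true = false
[2] true AND false = false
[3] true AND true AND true = true
[4] true AND false AND false = false
[root] false OR false OR true OR false = true
Overall: true → enabled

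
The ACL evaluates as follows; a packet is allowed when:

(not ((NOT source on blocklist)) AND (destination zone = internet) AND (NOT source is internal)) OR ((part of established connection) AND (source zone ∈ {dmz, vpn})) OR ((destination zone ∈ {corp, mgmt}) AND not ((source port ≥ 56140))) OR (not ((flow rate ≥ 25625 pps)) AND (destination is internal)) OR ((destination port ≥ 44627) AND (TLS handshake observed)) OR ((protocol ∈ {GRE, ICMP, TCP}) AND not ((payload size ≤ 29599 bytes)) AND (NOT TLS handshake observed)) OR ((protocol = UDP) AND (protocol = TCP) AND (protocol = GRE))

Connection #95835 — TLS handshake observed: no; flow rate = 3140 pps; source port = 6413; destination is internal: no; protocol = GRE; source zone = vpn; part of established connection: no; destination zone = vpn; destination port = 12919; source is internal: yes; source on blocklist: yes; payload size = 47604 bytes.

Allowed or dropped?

Allowed

Atomic conditions:
  NOT source on blocklist: yes → false
  destination zone = internet: vpn == internet is false
  NOT source is internal: yes → false
  part of established connection: no → false
  source zone ∈ {dmz, vpn}: vpn is in the set → true
  destination zone ∈ {corp, mgmt}: vpn is not in the set → false
  source port ≥ 56140: 6413 ≥ 56140 is false
  flow rate ≥ 25625 pps: 3140 ≥ 25625 is false
  destination is internal: no → false
  destination port ≥ 44627: 12919 ≥ 44627 is false
  TLS handshake observed: no → false
  protocol ∈ {GRE, ICMP, TCP}: GRE is in the set → true
  payload size ≤ 29599 bytes: 47604 ≤ 29599 is false
  NOT TLS handshake observed: no → true
  protocol = UDP: GRE == UDP is false
  protocol = TCP: GRE == TCP is false
  protocol = GRE: GRE == GRE is true
Combine:
[1.1] NOT false = true
[1] true AND false AND false = false
[2] false AND true = false
[3.2] NOT false = true
[3] false AND true = false
[4.1] NOT false = true
[4] true AND false = false
[5] false AND false = false
[6.2] NOT false = true
[6] true AND true AND true = true
[7] false AND false AND true = false
[root] false OR false OR false OR false OR false OR true OR false = true
Overall: true → allowed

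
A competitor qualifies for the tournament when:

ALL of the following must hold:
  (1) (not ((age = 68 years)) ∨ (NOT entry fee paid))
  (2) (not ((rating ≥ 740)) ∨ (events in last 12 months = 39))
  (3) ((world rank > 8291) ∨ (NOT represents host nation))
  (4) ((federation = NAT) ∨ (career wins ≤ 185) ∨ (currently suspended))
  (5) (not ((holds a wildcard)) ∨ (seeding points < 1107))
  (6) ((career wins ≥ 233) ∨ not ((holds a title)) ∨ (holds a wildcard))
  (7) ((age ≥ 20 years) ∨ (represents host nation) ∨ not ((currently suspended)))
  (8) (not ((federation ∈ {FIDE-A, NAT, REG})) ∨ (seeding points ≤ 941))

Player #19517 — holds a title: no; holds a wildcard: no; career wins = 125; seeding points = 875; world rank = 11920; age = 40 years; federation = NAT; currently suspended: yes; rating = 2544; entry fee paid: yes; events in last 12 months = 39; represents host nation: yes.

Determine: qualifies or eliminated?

Qualifies

Atomic conditions:
  age = 68 years: 40 == 68 is false
  NOT entry fee paid: yes → false
  rating ≥ 740: 2544 ≥ 740 is true
  events in last 12 months = 39: 39 == 39 is true
  world rank > 8291: 11920 > 8291 is true
  NOT represents host nation: yes → false
  federation = NAT: NAT == NAT is true
  career wins ≤ 185: 125 ≤ 185 is true
  currently suspended: yes → true
  holds a wildcard: no → false
  seeding points < 1107: 875 < 1107 is true
  career wins ≥ 233: 125 ≥ 233 is false
  holds a title: no → false
  age ≥ 20 years: 40 ≥ 20 is true
  represents host nation: yes → true
  federation ∈ {FIDE-A, NAT, REG}: NAT is in the set → true
  seeding points ≤ 941: 875 ≤ 941 is true
Combine:
[1.1] NOT false = true
[1] true OR false = true
[2.1] NOT true = false
[2] false OR true = true
[3] true OR false = true
[4] true OR true OR true = true
[5.1] NOT false = true
[5] true OR true = true
[6.2] NOT false = true
[6] false OR true OR false = true
[7.3] NOT true = false
[7] true OR true OR false = true
[8.1] NOT true = false
[8] false OR true = true
[root] true AND true AND true AND true AND true AND true AND true AND true = true
Overall: true → qualifies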